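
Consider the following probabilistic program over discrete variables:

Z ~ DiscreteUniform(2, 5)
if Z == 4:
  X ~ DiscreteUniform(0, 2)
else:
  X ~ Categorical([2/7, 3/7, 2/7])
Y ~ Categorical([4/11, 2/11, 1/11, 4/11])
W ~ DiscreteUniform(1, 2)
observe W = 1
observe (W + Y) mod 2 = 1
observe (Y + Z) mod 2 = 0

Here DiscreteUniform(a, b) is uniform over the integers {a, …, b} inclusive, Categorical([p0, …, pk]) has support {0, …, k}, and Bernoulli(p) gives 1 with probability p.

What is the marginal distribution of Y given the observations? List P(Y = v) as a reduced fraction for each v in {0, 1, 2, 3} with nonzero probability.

Enumerate traces; 12 have nonzero weight after conditioning:
  (Z=2, X=0, Y=0, W=1) weight 1/77
  (Z=2, X=0, Y=2, W=1) weight 1/308
  (Z=2, X=1, Y=0, W=1) weight 3/154
  (Z=2, X=1, Y=2, W=1) weight 3/616
  (Z=2, X=2, Y=0, W=1) weight 1/77
  (Z=2, X=2, Y=2, W=1) weight 1/308
  (Z=4, X=0, Y=0, W=1) weight 1/66
  (Z=4, X=0, Y=2, W=1) weight 1/264
  … 4 more
Group by Y:
  weight(Y=0) = 1/11
  weight(Y=2) = 1/44
Total weight = 1/11 + 1/44 = 5/44
P(Y=0 | obs) = 1/11 / 5/44 = 4/5
P(Y=2 | obs) = 1/44 / 5/44 = 1/5

P(Y=0) = 4/5, P(Y=2) = 1/5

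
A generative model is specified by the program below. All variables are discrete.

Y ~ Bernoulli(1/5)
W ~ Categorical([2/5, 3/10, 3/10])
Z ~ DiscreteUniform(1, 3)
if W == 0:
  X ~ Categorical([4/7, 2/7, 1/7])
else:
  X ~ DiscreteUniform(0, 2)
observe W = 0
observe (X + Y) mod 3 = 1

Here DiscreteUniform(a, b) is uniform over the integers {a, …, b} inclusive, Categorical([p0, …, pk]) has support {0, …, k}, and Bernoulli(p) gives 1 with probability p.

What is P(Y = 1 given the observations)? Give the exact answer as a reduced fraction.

Enumerate traces; 6 have nonzero weight after conditioning:
  (Y=0, W=0, Z=1, X=1) weight 16/525
  (Y=0, W=0, Z=2, X=1) weight 16/525
  (Y=0, W=0, Z=3, X=1) weight 16/525
  (Y=1, W=0, Z=1, X=0) weight 8/525
  (Y=1, W=0, Z=2, X=0) weight 8/525
  (Y=1, W=0, Z=3, X=0) weight 8/525
Group by Y:
  weight(Y=0) = 16/175
  weight(Y=1) = 8/175
Total weight = 16/175 + 8/175 = 24/175
P(Y=0 | obs) = 16/175 / 24/175 = 2/3
P(Y=1 | obs) = 8/175 / 24/175 = 1/3

P(Y = 1 | obs) = 1/3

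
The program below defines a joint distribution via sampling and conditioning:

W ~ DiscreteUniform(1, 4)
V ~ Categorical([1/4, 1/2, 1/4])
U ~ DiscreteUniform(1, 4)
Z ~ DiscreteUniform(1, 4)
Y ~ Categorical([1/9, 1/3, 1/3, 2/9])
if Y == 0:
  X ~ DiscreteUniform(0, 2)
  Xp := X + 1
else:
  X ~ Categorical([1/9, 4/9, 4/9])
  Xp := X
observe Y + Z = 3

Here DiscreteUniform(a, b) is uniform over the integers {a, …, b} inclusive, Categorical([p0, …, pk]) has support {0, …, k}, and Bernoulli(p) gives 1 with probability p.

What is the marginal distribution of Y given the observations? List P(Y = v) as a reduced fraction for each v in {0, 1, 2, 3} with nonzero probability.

Enumerate traces; 432 have nonzero weight after conditioning:
  (W=1, V=0, U=1, Z=1, Y=2, X=0) weight 1/6912
  (W=1, V=0, U=1, Z=1, Y=2, X=1) weight 1/1728
  (W=1, V=0, U=1, Z=1, Y=2, X=2) weight 1/1728
  (W=1, V=0, U=1, Z=2, Y=1, X=0) weight 1/6912
  (W=1, V=0, U=1, Z=2, Y=1, X=1) weight 1/1728
  (W=1, V=0, U=1, Z=2, Y=1, X=2) weight 1/1728
  (W=1, V=0, U=1, Z=3, Y=0, X=0) weight 1/6912
  (W=1, V=0, U=1, Z=3, Y=0, X=1) weight 1/6912
  … 424 more
Group by Y:
  weight(Y=0) = 1/36
  weight(Y=1) = 1/12
  weight(Y=2) = 1/12
Total weight = 1/36 + 1/12 + 1/12 = 7/36
P(Y=0 | obs) = 1/36 / 7/36 = 1/7
P(Y=1 | obs) = 1/12 / 7/36 = 3/7
P(Y=2 | obs) = 1/12 / 7/36 = 3/7

P(Y=0) = 1/7, P(Y=1) = 3/7, P(Y=2) = 3/7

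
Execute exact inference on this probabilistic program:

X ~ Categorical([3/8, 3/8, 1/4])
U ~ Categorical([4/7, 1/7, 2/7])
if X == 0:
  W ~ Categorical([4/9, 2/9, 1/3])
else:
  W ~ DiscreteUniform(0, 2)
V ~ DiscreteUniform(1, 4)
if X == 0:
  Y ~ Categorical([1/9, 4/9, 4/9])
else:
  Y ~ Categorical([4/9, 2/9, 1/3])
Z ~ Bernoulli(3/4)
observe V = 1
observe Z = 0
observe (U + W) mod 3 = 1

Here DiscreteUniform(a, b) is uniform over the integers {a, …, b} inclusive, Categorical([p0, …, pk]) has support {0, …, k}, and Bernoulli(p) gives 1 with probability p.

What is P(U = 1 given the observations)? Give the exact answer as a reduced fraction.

P(U = 1 | obs) = 9/53

Enumerate traces; 27 have nonzero weight after conditioning:
  (X=0, U=0, W=1, V=1, Y=0, Z=0) weight 1/3024
  (X=0, U=0, W=1, V=1, Y=1, Z=0) weight 1/756
  (X=0, U=0, W=1, V=1, Y=2, Z=0) weight 1/756
  (X=0, U=1, W=0, V=1, Y=0, Z=0) weight 1/6048
  (X=0, U=1, W=0, V=1, Y=1, Z=0) weight 1/1512
  (X=0, U=1, W=0, V=1, Y=2, Z=0) weight 1/1512
  (X=0, U=2, W=2, V=1, Y=0, Z=0) weight 1/4032
  (X=0, U=2, W=2, V=1, Y=1, Z=0) weight 1/1008
  … 19 more
Group by U:
  weight(U=0) = 1/96
  weight(U=1) = 3/896
  weight(U=2) = 1/168
Total weight = 1/96 + 3/896 + 1/168 = 53/2688
P(U=0 | obs) = 1/96 / 53/2688 = 28/53
P(U=1 | obs) = 3/896 / 53/2688 = 9/53
P(U=2 | obs) = 1/168 / 53/2688 = 16/53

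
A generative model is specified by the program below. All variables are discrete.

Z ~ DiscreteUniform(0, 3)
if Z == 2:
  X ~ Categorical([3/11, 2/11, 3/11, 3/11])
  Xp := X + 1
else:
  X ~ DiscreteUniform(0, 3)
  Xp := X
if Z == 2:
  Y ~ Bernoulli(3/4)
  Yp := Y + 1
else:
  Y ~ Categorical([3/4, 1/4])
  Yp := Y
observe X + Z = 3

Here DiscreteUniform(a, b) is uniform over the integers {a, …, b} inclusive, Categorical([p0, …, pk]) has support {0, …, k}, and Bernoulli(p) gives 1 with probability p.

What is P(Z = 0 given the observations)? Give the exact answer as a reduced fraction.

P(Z = 0 | obs) = 11/41

Enumerate traces; 8 have nonzero weight after conditioning:
  (Z=0, X=3, Y=0) weight 3/64
  (Z=0, X=3, Y=1) weight 1/64
  (Z=1, X=2, Y=0) weight 3/64
  (Z=1, X=2, Y=1) weight 1/64
  (Z=2, X=1, Y=0) weight 1/88
  (Z=2, X=1, Y=1) weight 3/88
  (Z=3, X=0, Y=0) weight 3/64
  (Z=3, X=0, Y=1) weight 1/64
Group by Z:
  weight(Z=0) = 1/16
  weight(Z=1) = 1/16
  weight(Z=2) = 1/22
  weight(Z=3) = 1/16
Total weight = 1/16 + 1/16 + 1/22 + 1/16 = 41/176
P(Z=0 | obs) = 1/16 / 41/176 = 11/41
P(Z=1 | obs) = 1/16 / 41/176 = 11/41
P(Z=2 | obs) = 1/22 / 41/176 = 8/41
P(Z=3 | obs) = 1/16 / 41/176 = 11/41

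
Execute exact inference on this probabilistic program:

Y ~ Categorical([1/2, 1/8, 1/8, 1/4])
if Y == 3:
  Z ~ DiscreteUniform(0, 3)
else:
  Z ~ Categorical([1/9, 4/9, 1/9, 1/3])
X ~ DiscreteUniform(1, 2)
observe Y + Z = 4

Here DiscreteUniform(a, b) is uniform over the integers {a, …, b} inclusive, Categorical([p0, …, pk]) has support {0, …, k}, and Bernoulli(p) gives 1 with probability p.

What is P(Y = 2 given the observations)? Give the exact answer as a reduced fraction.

P(Y = 2 | obs) = 2/17

Enumerate traces; 6 have nonzero weight after conditioning:
  (Y=1, Z=3, X=1) weight 1/48
  (Y=1, Z=3, X=2) weight 1/48
  (Y=2, Z=2, X=1) weight 1/144
  (Y=2, Z=2, X=2) weight 1/144
  (Y=3, Z=1, X=1) weight 1/32
  (Y=3, Z=1, X=2) weight 1/32
Group by Y:
  weight(Y=1) = 1/24
  weight(Y=2) = 1/72
  weight(Y=3) = 1/16
Total weight = 1/24 + 1/72 + 1/16 = 17/144
P(Y=1 | obs) = 1/24 / 17/144 = 6/17
P(Y=2 | obs) = 1/72 / 17/144 = 2/17
P(Y=3 | obs) = 1/16 / 17/144 = 9/17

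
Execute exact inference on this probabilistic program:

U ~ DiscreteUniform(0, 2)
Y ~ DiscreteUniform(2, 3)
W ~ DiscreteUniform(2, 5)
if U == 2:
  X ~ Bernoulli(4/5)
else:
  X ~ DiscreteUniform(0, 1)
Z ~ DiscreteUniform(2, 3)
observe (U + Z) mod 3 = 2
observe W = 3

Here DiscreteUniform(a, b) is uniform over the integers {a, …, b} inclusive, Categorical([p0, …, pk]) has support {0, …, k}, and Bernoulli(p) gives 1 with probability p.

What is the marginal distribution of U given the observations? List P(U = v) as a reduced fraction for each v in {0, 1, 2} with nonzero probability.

Enumerate traces; 8 have nonzero weight after conditioning:
  (U=0, Y=2, W=3, X=0, Z=2) weight 1/96
  (U=0, Y=2, W=3, X=1, Z=2) weight 1/96
  (U=0, Y=3, W=3, X=0, Z=2) weight 1/96
  (U=0, Y=3, W=3, X=1, Z=2) weight 1/96
  (U=2, Y=2, W=3, X=0, Z=3) weight 1/240
  (U=2, Y=2, W=3, X=1, Z=3) weight 1/60
  (U=2, Y=3, W=3, X=0, Z=3) weight 1/240
  (U=2, Y=3, W=3, X=1, Z=3) weight 1/60
Group by U:
  weight(U=0) = 1/24
  weight(U=2) = 1/24
Total weight = 1/24 + 1/24 = 1/12
P(U=0 | obs) = 1/24 / 1/12 = 1/2
P(U=2 | obs) = 1/24 / 1/12 = 1/2

P(U=0) = 1/2, P(U=2) = 1/2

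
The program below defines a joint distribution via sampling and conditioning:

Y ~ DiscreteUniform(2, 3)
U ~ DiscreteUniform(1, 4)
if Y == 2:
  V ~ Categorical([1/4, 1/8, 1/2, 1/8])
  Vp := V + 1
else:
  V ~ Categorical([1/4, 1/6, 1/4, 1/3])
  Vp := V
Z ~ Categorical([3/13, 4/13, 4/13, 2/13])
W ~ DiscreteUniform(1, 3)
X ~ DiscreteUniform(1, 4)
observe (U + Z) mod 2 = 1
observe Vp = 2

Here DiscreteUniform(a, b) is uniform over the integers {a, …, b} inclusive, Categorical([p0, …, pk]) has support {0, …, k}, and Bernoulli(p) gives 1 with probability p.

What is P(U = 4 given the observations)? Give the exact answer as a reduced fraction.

Enumerate traces; 192 have nonzero weight after conditioning:
  (Y=2, U=1, V=1, Z=0, W=1, X=1) weight 1/3328
  (Y=2, U=1, V=1, Z=0, W=1, X=2) weight 1/3328
  (Y=2, U=1, V=1, Z=0, W=1, X=3) weight 1/3328
  (Y=2, U=1, V=1, Z=0, W=1, X=4) weight 1/3328
  (Y=2, U=1, V=1, Z=0, W=2, X=1) weight 1/3328
  (Y=2, U=1, V=1, Z=0, W=2, X=2) weight 1/3328
  (Y=2, U=1, V=1, Z=0, W=2, X=3) weight 1/3328
  (Y=2, U=1, V=1, Z=0, W=2, X=4) weight 1/3328
  (Y=2, U=2, V=1, Z=1, W=1, X=1) weight 1/2496
  (Y=2, U=3, V=1, Z=0, W=1, X=1) weight 1/3328
  … 182 more
Group by U:
  weight(U=1) = 21/832
  weight(U=2) = 9/416
  weight(U=3) = 21/832
  weight(U=4) = 9/416
Total weight = 21/832 + 9/416 + 21/832 + 9/416 = 3/32
P(U=1 | obs) = 21/832 / 3/32 = 7/26
P(U=2 | obs) = 9/416 / 3/32 = 3/13
P(U=3 | obs) = 21/832 / 3/32 = 7/26
P(U=4 | obs) = 9/416 / 3/32 = 3/13

P(U = 4 | obs) = 3/13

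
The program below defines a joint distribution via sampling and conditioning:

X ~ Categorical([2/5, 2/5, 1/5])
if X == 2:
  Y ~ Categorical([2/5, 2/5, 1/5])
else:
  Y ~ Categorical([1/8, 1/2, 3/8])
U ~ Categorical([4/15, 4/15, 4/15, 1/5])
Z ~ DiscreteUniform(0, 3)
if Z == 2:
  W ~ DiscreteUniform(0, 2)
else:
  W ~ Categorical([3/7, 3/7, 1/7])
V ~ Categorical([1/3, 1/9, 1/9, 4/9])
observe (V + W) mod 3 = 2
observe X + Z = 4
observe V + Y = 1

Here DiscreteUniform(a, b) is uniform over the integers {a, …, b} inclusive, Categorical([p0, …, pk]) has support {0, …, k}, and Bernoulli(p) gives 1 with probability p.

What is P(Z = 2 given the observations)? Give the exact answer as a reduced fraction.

P(Z = 2 | obs) = 224/449

Enumerate traces; 16 have nonzero weight after conditioning:
  (X=1, Y=0, U=0, Z=3, W=1, V=1) weight 1/6300
  (X=1, Y=0, U=1, Z=3, W=1, V=1) weight 1/6300
  (X=1, Y=0, U=2, Z=3, W=1, V=1) weight 1/6300
  (X=1, Y=0, U=3, Z=3, W=1, V=1) weight 1/8400
  (X=1, Y=1, U=0, Z=3, W=2, V=0) weight 1/1575
  (X=1, Y=1, U=1, Z=3, W=2, V=0) weight 1/1575
  (X=1, Y=1, U=2, Z=3, W=2, V=0) weight 1/1575
  (X=1, Y=1, U=3, Z=3, W=2, V=0) weight 1/2100
  (X=2, Y=0, U=0, Z=2, W=1, V=1) weight 2/10125
  … 7 more
Group by Z:
  weight(Z=2) = 2/675
  weight(Z=3) = 1/336
Total weight = 2/675 + 1/336 = 449/75600
P(Z=2 | obs) = 2/675 / 449/75600 = 224/449
P(Z=3 | obs) = 1/336 / 449/75600 = 225/449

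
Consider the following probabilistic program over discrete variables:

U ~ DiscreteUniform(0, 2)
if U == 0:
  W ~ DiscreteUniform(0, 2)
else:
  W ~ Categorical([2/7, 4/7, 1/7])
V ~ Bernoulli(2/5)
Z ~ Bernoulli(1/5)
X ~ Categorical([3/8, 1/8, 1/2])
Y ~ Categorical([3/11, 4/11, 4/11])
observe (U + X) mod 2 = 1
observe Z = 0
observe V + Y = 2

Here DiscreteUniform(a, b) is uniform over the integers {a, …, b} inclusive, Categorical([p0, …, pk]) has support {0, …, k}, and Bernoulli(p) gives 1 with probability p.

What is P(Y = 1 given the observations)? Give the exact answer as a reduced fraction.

Enumerate traces; 24 have nonzero weight after conditioning:
  (U=0, W=0, V=0, Z=0, X=1, Y=2) weight 2/825
  (U=0, W=0, V=1, Z=0, X=1, Y=1) weight 4/2475
  (U=0, W=1, V=0, Z=0, X=1, Y=2) weight 2/825
  (U=0, W=1, V=1, Z=0, X=1, Y=1) weight 4/2475
  (U=0, W=2, V=0, Z=0, X=1, Y=2) weight 2/825
  (U=0, W=2, V=1, Z=0, X=1, Y=1) weight 4/2475
  (U=1, W=0, V=0, Z=0, X=0, Y=2) weight 12/1925
  (U=1, W=0, V=0, Z=0, X=2, Y=2) weight 16/1925
  … 16 more
Group by Y:
  weight(Y=1) = 12/275
  weight(Y=2) = 18/275
Total weight = 12/275 + 18/275 = 6/55
P(Y=1 | obs) = 12/275 / 6/55 = 2/5
P(Y=2 | obs) = 18/275 / 6/55 = 3/5

P(Y = 1 | obs) = 2/5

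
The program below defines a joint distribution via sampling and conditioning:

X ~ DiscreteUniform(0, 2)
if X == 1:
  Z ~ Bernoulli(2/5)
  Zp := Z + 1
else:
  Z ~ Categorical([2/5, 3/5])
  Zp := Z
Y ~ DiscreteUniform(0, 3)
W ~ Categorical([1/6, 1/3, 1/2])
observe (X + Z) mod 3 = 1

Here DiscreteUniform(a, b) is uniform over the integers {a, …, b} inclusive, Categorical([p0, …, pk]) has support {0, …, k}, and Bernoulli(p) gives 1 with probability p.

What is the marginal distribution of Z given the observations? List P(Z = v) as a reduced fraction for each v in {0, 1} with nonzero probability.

Enumerate traces; 24 have nonzero weight after conditioning:
  (X=0, Z=1, Y=0, W=0) weight 1/120
  (X=0, Z=1, Y=0, W=1) weight 1/60
  (X=0, Z=1, Y=0, W=2) weight 1/40
  (X=0, Z=1, Y=1, W=0) weight 1/120
  (X=0, Z=1, Y=1, W=1) weight 1/60
  (X=0, Z=1, Y=1, W=2) weight 1/40
  (X=0, Z=1, Y=2, W=0) weight 1/120
  (X=0, Z=1, Y=2, W=1) weight 1/60
  (X=1, Z=0, Y=0, W=0) weight 1/120
  … 15 more
Group by Z:
  weight(Z=0) = 1/5
  weight(Z=1) = 1/5
Total weight = 1/5 + 1/5 = 2/5
P(Z=0 | obs) = 1/5 / 2/5 = 1/2
P(Z=1 | obs) = 1/5 / 2/5 = 1/2

P(Z=0) = 1/2, P(Z=1) = 1/2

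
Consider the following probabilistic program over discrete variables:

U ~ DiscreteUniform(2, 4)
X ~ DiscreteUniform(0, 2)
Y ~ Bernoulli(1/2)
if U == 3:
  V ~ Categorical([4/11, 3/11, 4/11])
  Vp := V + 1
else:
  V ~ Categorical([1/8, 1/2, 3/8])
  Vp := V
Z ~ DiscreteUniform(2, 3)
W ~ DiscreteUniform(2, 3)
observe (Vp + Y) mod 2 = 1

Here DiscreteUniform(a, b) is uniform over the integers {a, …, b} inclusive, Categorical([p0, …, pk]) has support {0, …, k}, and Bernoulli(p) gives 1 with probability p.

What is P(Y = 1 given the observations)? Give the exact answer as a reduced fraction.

Enumerate traces; 108 have nonzero weight after conditioning:
  (U=2, X=0, Y=0, V=1, Z=2, W=2) weight 1/144
  (U=2, X=0, Y=0, V=1, Z=2, W=3) weight 1/144
  (U=2, X=0, Y=0, V=1, Z=3, W=2) weight 1/144
  (U=2, X=0, Y=0, V=1, Z=3, W=3) weight 1/144
  (U=2, X=0, Y=1, V=0, Z=2, W=2) weight 1/576
  (U=2, X=0, Y=1, V=0, Z=2, W=3) weight 1/576
  (U=2, X=0, Y=1, V=0, Z=3, W=2) weight 1/576
  (U=2, X=0, Y=1, V=0, Z=3, W=3) weight 1/576
  … 100 more
Group by Y:
  weight(Y=0) = 19/66
  weight(Y=1) = 7/33
Total weight = 19/66 + 7/33 = 1/2
P(Y=0 | obs) = 19/66 / 1/2 = 19/33
P(Y=1 | obs) = 7/33 / 1/2 = 14/33

P(Y = 1 | obs) = 14/33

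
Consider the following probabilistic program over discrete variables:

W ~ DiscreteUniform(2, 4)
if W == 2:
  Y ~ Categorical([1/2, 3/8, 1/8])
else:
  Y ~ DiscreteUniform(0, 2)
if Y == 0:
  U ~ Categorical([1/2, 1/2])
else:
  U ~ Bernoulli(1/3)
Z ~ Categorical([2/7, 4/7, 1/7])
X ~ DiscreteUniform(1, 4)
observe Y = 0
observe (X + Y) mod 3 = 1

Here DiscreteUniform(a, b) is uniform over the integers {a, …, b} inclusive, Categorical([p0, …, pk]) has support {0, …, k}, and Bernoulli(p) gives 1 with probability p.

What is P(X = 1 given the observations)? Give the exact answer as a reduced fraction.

Enumerate traces; 36 have nonzero weight after conditioning:
  (W=2, Y=0, U=0, Z=0, X=1) weight 1/168
  (W=2, Y=0, U=0, Z=0, X=4) weight 1/168
  (W=2, Y=0, U=0, Z=1, X=1) weight 1/84
  (W=2, Y=0, U=0, Z=1, X=4) weight 1/84
  (W=2, Y=0, U=0, Z=2, X=1) weight 1/336
  (W=2, Y=0, U=0, Z=2, X=4) weight 1/336
  (W=2, Y=0, U=1, Z=0, X=1) weight 1/168
  (W=2, Y=0, U=1, Z=0, X=4) weight 1/168
  … 28 more
Group by X:
  weight(X=1) = 7/72
  weight(X=4) = 7/72
Total weight = 7/72 + 7/72 = 7/36
P(X=1 | obs) = 7/72 / 7/36 = 1/2
P(X=4 | obs) = 7/72 / 7/36 = 1/2

P(X = 1 | obs) = 1/2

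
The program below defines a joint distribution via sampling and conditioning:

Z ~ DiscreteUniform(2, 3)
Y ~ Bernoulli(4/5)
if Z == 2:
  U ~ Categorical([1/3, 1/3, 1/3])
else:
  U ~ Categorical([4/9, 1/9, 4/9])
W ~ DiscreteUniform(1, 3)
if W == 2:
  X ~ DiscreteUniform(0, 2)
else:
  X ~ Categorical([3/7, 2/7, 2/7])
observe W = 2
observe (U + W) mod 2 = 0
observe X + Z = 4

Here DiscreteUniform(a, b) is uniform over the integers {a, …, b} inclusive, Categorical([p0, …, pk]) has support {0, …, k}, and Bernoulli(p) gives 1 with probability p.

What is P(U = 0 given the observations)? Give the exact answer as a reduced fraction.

P(U = 0 | obs) = 1/2

Enumerate traces; 8 have nonzero weight after conditioning:
  (Z=2, Y=0, U=0, W=2, X=2) weight 1/270
  (Z=2, Y=0, U=2, W=2, X=2) weight 1/270
  (Z=2, Y=1, U=0, W=2, X=2) weight 2/135
  (Z=2, Y=1, U=2, W=2, X=2) weight 2/135
  (Z=3, Y=0, U=0, W=2, X=1) weight 2/405
  (Z=3, Y=0, U=2, W=2, X=1) weight 2/405
  (Z=3, Y=1, U=0, W=2, X=1) weight 8/405
  (Z=3, Y=1, U=2, W=2, X=1) weight 8/405
Group by U:
  weight(U=0) = 7/162
  weight(U=2) = 7/162
Total weight = 7/162 + 7/162 = 7/81
P(U=0 | obs) = 7/162 / 7/81 = 1/2
P(U=2 | obs) = 7/162 / 7/81 = 1/2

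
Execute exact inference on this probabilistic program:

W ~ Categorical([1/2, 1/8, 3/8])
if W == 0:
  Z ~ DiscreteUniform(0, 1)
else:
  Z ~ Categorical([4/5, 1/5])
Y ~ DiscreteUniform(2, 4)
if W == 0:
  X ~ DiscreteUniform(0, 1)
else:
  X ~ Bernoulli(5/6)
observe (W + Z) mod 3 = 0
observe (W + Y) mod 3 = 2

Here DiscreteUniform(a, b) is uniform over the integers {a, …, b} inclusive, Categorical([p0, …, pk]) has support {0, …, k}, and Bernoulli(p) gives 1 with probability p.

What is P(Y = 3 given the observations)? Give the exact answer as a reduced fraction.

P(Y = 3 | obs) = 3/13

Enumerate traces; 4 have nonzero weight after conditioning:
  (W=0, Z=0, Y=2, X=0) weight 1/24
  (W=0, Z=0, Y=2, X=1) weight 1/24
  (W=2, Z=1, Y=3, X=0) weight 1/240
  (W=2, Z=1, Y=3, X=1) weight 1/48
Group by Y:
  weight(Y=2) = 1/12
  weight(Y=3) = 1/40
Total weight = 1/12 + 1/40 = 13/120
P(Y=2 | obs) = 1/12 / 13/120 = 10/13
P(Y=3 | obs) = 1/40 / 13/120 = 3/13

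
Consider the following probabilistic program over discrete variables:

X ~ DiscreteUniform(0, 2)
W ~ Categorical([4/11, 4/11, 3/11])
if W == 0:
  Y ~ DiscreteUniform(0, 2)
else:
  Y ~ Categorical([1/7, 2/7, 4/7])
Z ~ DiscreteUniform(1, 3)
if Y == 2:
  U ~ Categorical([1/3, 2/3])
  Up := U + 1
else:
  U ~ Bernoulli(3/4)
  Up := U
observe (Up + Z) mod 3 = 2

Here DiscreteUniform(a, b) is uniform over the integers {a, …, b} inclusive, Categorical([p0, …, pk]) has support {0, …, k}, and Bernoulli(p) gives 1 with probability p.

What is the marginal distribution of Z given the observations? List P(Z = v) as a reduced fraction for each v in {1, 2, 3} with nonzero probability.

Enumerate traces; 54 have nonzero weight after conditioning:
  (X=0, W=0, Y=0, Z=1, U=1) weight 1/99
  (X=0, W=0, Y=0, Z=2, U=0) weight 1/297
  (X=0, W=0, Y=1, Z=1, U=1) weight 1/99
  (X=0, W=0, Y=1, Z=2, U=0) weight 1/297
  (X=0, W=0, Y=2, Z=1, U=0) weight 4/891
  (X=0, W=0, Y=2, Z=3, U=1) weight 8/891
  (X=0, W=1, Y=0, Z=1, U=1) weight 1/231
  (X=0, W=1, Y=0, Z=2, U=0) weight 1/693
  … 46 more
Group by Z:
  weight(Z=1) = 217/1188
  weight(Z=2) = 17/396
  weight(Z=3) = 32/297
Total weight = 217/1188 + 17/396 + 32/297 = 1/3
P(Z=1 | obs) = 217/1188 / 1/3 = 217/396
P(Z=2 | obs) = 17/396 / 1/3 = 17/132
P(Z=3 | obs) = 32/297 / 1/3 = 32/99

P(Z=1) = 217/396, P(Z=2) = 17/132, P(Z=3) = 32/99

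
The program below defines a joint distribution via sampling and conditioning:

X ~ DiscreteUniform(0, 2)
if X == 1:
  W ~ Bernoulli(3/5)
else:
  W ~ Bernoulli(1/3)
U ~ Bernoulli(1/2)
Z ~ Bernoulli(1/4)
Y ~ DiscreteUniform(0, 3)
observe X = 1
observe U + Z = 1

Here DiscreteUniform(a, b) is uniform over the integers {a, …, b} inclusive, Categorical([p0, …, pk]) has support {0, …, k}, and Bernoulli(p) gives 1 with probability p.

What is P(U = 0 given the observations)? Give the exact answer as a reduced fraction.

P(U = 0 | obs) = 1/4

Enumerate traces; 16 have nonzero weight after conditioning:
  (X=1, W=0, U=0, Z=1, Y=0) weight 1/240
  (X=1, W=0, U=0, Z=1, Y=1) weight 1/240
  (X=1, W=0, U=0, Z=1, Y=2) weight 1/240
  (X=1, W=0, U=0, Z=1, Y=3) weight 1/240
  (X=1, W=0, U=1, Z=0, Y=0) weight 1/80
  (X=1, W=0, U=1, Z=0, Y=1) weight 1/80
  (X=1, W=0, U=1, Z=0, Y=2) weight 1/80
  (X=1, W=0, U=1, Z=0, Y=3) weight 1/80
  … 8 more
Group by U:
  weight(U=0) = 1/24
  weight(U=1) = 1/8
Total weight = 1/24 + 1/8 = 1/6
P(U=0 | obs) = 1/24 / 1/6 = 1/4
P(U=1 | obs) = 1/8 / 1/6 = 3/4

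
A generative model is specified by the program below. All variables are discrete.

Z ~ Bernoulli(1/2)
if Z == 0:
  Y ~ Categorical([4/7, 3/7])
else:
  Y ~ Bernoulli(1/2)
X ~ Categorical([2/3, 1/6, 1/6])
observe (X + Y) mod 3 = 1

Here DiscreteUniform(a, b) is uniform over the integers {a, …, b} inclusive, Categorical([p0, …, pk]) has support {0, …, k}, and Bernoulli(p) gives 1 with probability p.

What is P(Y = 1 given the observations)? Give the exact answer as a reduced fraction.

Enumerate traces; 4 have nonzero weight after conditioning:
  (Z=0, Y=0, X=1) weight 1/21
  (Z=0, Y=1, X=0) weight 1/7
  (Z=1, Y=0, X=1) weight 1/24
  (Z=1, Y=1, X=0) weight 1/6
Group by Y:
  weight(Y=0) = 5/56
  weight(Y=1) = 13/42
Total weight = 5/56 + 13/42 = 67/168
P(Y=0 | obs) = 5/56 / 67/168 = 15/67
P(Y=1 | obs) = 13/42 / 67/168 = 52/67

P(Y = 1 | obs) = 52/67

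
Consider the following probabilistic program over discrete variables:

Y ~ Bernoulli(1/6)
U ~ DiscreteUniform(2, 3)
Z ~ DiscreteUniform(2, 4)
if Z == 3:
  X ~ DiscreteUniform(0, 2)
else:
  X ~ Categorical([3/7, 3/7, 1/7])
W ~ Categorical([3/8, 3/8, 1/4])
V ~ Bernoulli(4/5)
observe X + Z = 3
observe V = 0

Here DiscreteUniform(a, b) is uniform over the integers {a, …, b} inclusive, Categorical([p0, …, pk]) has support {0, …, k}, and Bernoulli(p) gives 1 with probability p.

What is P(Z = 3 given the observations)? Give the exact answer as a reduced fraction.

P(Z = 3 | obs) = 7/16

Enumerate traces; 24 have nonzero weight after conditioning:
  (Y=0, U=2, Z=2, X=1, W=0, V=0) weight 1/224
  (Y=0, U=2, Z=2, X=1, W=1, V=0) weight 1/224
  (Y=0, U=2, Z=2, X=1, W=2, V=0) weight 1/336
  (Y=0, U=2, Z=3, X=0, W=0, V=0) weight 1/288
  (Y=0, U=2, Z=3, X=0, W=1, V=0) weight 1/288
  (Y=0, U=2, Z=3, X=0, W=2, V=0) weight 1/432
  (Y=0, U=3, Z=2, X=1, W=0, V=0) weight 1/224
  (Y=0, U=3, Z=2, X=1, W=1, V=0) weight 1/224
  … 16 more
Group by Z:
  weight(Z=2) = 1/35
  weight(Z=3) = 1/45
Total weight = 1/35 + 1/45 = 16/315
P(Z=2 | obs) = 1/35 / 16/315 = 9/16
P(Z=3 | obs) = 1/45 / 16/315 = 7/16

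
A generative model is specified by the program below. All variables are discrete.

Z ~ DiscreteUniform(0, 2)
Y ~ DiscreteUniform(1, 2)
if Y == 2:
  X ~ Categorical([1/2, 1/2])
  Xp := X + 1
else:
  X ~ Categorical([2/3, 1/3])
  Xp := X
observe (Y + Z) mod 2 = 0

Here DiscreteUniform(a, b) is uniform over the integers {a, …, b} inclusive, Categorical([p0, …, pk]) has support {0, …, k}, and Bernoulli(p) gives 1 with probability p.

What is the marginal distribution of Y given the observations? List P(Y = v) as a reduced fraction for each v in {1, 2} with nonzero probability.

P(Y=1) = 1/3, P(Y=2) = 2/3

Enumerate traces; 6 have nonzero weight after conditioning:
  (Z=0, Y=2, X=0) weight 1/12
  (Z=0, Y=2, X=1) weight 1/12
  (Z=1, Y=1, X=0) weight 1/9
  (Z=1, Y=1, X=1) weight 1/18
  (Z=2, Y=2, X=0) weight 1/12
  (Z=2, Y=2, X=1) weight 1/12
Group by Y:
  weight(Y=1) = 1/6
  weight(Y=2) = 1/3
Total weight = 1/6 + 1/3 = 1/2
P(Y=1 | obs) = 1/6 / 1/2 = 1/3
P(Y=2 | obs) = 1/3 / 1/2 = 2/3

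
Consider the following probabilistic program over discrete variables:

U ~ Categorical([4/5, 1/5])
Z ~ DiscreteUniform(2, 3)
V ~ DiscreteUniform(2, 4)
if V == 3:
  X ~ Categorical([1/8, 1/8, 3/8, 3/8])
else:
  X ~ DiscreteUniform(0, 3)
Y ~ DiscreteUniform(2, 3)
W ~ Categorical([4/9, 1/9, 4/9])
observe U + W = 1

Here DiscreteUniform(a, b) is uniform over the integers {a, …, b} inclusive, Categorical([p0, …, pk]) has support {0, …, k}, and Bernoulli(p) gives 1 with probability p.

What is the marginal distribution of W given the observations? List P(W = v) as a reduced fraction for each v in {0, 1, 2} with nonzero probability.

Enumerate traces; 96 have nonzero weight after conditioning:
  (U=0, Z=2, V=2, X=0, Y=2, W=1) weight 1/540
  (U=0, Z=2, V=2, X=0, Y=3, W=1) weight 1/540
  (U=0, Z=2, V=2, X=1, Y=2, W=1) weight 1/540
  (U=0, Z=2, V=2, X=1, Y=3, W=1) weight 1/540
  (U=0, Z=2, V=2, X=2, Y=2, W=1) weight 1/540
  (U=0, Z=2, V=2, X=2, Y=3, W=1) weight 1/540
  (U=0, Z=2, V=2, X=3, Y=2, W=1) weight 1/540
  (U=0, Z=2, V=2, X=3, Y=3, W=1) weight 1/540
  (U=1, Z=2, V=2, X=0, Y=2, W=0) weight 1/540
  … 87 more
Group by W:
  weight(W=0) = 4/45
  weight(W=1) = 4/45
Total weight = 4/45 + 4/45 = 8/45
P(W=0 | obs) = 4/45 / 8/45 = 1/2
P(W=1 | obs) = 4/45 / 8/45 = 1/2

P(W=0) = 1/2, P(W=1) = 1/2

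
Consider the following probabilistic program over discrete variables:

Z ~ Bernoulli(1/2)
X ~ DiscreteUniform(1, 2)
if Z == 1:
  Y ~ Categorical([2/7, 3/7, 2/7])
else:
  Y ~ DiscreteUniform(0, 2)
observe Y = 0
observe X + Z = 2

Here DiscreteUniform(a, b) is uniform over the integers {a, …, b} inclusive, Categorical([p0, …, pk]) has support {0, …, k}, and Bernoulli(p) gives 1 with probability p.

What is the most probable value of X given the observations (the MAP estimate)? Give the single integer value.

argmax_v P(X = v | obs) = 2

Enumerate traces; 2 have nonzero weight after conditioning:
  (Z=0, X=2, Y=0) weight 1/12
  (Z=1, X=1, Y=0) weight 1/14
Group by X:
  weight(X=1) = 1/14
  weight(X=2) = 1/12
Total weight = 1/14 + 1/12 = 13/84
P(X=1 | obs) = 1/14 / 13/84 = 6/13
P(X=2 | obs) = 1/12 / 13/84 = 7/13
argmax = 2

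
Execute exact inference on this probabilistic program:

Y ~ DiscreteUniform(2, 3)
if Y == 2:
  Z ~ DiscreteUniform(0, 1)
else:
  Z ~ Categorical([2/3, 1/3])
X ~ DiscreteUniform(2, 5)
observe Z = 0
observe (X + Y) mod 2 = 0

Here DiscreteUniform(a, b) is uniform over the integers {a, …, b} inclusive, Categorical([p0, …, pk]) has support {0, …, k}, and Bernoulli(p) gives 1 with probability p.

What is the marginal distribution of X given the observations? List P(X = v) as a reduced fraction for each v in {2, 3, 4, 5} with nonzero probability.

Enumerate traces; 4 have nonzero weight after conditioning:
  (Y=2, Z=0, X=2) weight 1/16
  (Y=2, Z=0, X=4) weight 1/16
  (Y=3, Z=0, X=3) weight 1/12
  (Y=3, Z=0, X=5) weight 1/12
Group by X:
  weight(X=2) = 1/16
  weight(X=3) = 1/12
  weight(X=4) = 1/16
  weight(X=5) = 1/12
Total weight = 1/16 + 1/12 + 1/16 + 1/12 = 7/24
P(X=2 | obs) = 1/16 / 7/24 = 3/14
P(X=3 | obs) = 1/12 / 7/24 = 2/7
P(X=4 | obs) = 1/16 / 7/24 = 3/14
P(X=5 | obs) = 1/12 / 7/24 = 2/7

P(X=2) = 3/14, P(X=3) = 2/7, P(X=4) = 3/14, P(X=5) = 2/7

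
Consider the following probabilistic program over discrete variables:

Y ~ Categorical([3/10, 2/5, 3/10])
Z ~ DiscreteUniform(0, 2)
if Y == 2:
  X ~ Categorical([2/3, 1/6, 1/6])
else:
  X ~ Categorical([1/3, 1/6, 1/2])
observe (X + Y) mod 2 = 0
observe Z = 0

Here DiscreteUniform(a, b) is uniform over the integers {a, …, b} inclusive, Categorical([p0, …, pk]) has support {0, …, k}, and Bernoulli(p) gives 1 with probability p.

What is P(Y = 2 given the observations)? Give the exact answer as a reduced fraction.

P(Y = 2 | obs) = 15/34

Enumerate traces; 5 have nonzero weight after conditioning:
  (Y=0, Z=0, X=0) weight 1/30
  (Y=0, Z=0, X=2) weight 1/20
  (Y=1, Z=0, X=1) weight 1/45
  (Y=2, Z=0, X=0) weight 1/15
  (Y=2, Z=0, X=2) weight 1/60
Group by Y:
  weight(Y=0) = 1/12
  weight(Y=1) = 1/45
  weight(Y=2) = 1/12
Total weight = 1/12 + 1/45 + 1/12 = 17/90
P(Y=0 | obs) = 1/12 / 17/90 = 15/34
P(Y=1 | obs) = 1/45 / 17/90 = 2/17
P(Y=2 | obs) = 1/12 / 17/90 = 15/34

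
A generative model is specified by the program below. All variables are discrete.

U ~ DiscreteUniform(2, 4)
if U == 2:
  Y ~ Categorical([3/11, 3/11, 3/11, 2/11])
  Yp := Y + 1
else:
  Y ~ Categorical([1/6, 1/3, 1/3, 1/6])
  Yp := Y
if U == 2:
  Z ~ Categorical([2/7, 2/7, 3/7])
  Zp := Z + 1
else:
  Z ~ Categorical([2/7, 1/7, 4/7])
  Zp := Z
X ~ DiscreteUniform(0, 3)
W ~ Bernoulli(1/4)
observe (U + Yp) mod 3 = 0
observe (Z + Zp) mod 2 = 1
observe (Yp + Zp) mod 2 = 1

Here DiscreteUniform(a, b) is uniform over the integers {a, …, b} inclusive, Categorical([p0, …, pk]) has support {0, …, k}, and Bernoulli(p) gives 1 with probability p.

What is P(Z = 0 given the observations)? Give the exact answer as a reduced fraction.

P(Z = 0 | obs) = 1/4

Enumerate traces; 24 have nonzero weight after conditioning:
  (U=2, Y=0, Z=1, X=0, W=0) weight 3/616
  (U=2, Y=0, Z=1, X=0, W=1) weight 1/616
  (U=2, Y=0, Z=1, X=1, W=0) weight 3/616
  (U=2, Y=0, Z=1, X=1, W=1) weight 1/616
  (U=2, Y=0, Z=1, X=2, W=0) weight 3/616
  (U=2, Y=0, Z=1, X=2, W=1) weight 1/616
  (U=2, Y=0, Z=1, X=3, W=0) weight 3/616
  (U=2, Y=0, Z=1, X=3, W=1) weight 1/616
  (U=2, Y=3, Z=0, X=0, W=0) weight 1/308
  (U=2, Y=3, Z=2, X=0, W=0) weight 3/616
  … 14 more
Group by Z:
  weight(Z=0) = 4/231
  weight(Z=1) = 2/77
  weight(Z=2) = 2/77
Total weight = 4/231 + 2/77 + 2/77 = 16/231
P(Z=0 | obs) = 4/231 / 16/231 = 1/4
P(Z=1 | obs) = 2/77 / 16/231 = 3/8
P(Z=2 | obs) = 2/77 / 16/231 = 3/8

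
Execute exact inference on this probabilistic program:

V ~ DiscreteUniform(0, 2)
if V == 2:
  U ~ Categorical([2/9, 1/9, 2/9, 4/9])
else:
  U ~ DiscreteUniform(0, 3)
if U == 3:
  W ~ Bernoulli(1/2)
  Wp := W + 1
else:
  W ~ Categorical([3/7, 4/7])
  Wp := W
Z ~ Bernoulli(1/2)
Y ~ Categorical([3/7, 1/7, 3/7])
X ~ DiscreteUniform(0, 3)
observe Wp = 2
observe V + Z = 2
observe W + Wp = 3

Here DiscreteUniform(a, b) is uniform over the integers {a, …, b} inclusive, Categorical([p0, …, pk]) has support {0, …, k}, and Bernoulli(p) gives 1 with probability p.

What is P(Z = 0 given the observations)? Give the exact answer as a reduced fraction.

P(Z = 0 | obs) = 16/25

Enumerate traces; 24 have nonzero weight after conditioning:
  (V=1, U=3, W=1, Z=1, Y=0, X=0) weight 1/448
  (V=1, U=3, W=1, Z=1, Y=0, X=1) weight 1/448
  (V=1, U=3, W=1, Z=1, Y=0, X=2) weight 1/448
  (V=1, U=3, W=1, Z=1, Y=0, X=3) weight 1/448
  (V=1, U=3, W=1, Z=1, Y=1, X=0) weight 1/1344
  (V=1, U=3, W=1, Z=1, Y=1, X=1) weight 1/1344
  (V=1, U=3, W=1, Z=1, Y=1, X=2) weight 1/1344
  (V=1, U=3, W=1, Z=1, Y=1, X=3) weight 1/1344
  (V=2, U=3, W=1, Z=0, Y=0, X=0) weight 1/252
  … 15 more
Group by Z:
  weight(Z=0) = 1/27
  weight(Z=1) = 1/48
Total weight = 1/27 + 1/48 = 25/432
P(Z=0 | obs) = 1/27 / 25/432 = 16/25
P(Z=1 | obs) = 1/48 / 25/432 = 9/25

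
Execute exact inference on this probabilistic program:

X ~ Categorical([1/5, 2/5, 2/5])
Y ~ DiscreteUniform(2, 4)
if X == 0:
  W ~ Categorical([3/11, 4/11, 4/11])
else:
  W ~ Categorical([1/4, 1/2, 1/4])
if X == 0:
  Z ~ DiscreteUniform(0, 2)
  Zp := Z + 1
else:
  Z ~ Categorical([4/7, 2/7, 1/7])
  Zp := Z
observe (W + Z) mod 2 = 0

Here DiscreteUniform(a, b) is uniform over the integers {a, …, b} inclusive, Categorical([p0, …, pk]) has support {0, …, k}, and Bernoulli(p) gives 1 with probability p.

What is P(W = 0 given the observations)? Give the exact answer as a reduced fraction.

P(W = 0 | obs) = 69/196

Enumerate traces; 45 have nonzero weight after conditioning:
  (X=0, Y=2, W=0, Z=0) weight 1/165
  (X=0, Y=2, W=0, Z=2) weight 1/165
  (X=0, Y=2, W=1, Z=1) weight 4/495
  (X=0, Y=2, W=2, Z=0) weight 4/495
  (X=0, Y=2, W=2, Z=2) weight 4/495
  (X=0, Y=3, W=0, Z=0) weight 1/165
  (X=0, Y=3, W=0, Z=2) weight 1/165
  (X=0, Y=3, W=1, Z=1) weight 4/495
  … 37 more
Group by W:
  weight(W=0) = 69/385
  weight(W=1) = 32/231
  weight(W=2) = 221/1155
Total weight = 69/385 + 32/231 + 221/1155 = 28/55
P(W=0 | obs) = 69/385 / 28/55 = 69/196
P(W=1 | obs) = 32/231 / 28/55 = 40/147
P(W=2 | obs) = 221/1155 / 28/55 = 221/588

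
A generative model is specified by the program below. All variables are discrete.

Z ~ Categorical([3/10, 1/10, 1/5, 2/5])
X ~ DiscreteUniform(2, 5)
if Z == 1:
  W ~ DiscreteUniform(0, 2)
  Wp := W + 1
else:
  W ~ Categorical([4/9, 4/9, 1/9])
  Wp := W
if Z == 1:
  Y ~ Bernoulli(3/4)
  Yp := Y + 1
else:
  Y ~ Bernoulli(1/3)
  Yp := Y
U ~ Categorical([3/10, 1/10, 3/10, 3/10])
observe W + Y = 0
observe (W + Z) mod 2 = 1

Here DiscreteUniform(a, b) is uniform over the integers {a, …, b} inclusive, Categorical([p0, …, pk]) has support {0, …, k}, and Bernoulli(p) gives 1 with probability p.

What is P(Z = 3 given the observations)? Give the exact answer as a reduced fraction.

Enumerate traces; 32 have nonzero weight after conditioning:
  (Z=1, X=2, W=0, Y=0, U=0) weight 1/1600
  (Z=1, X=2, W=0, Y=0, U=1) weight 1/4800
  (Z=1, X=2, W=0, Y=0, U=2) weight 1/1600
  (Z=1, X=2, W=0, Y=0, U=3) weight 1/1600
  (Z=1, X=3, W=0, Y=0, U=0) weight 1/1600
  (Z=1, X=3, W=0, Y=0, U=1) weight 1/4800
  (Z=1, X=3, W=0, Y=0, U=2) weight 1/1600
  (Z=1, X=3, W=0, Y=0, U=3) weight 1/1600
  (Z=3, X=2, W=0, Y=0, U=0) weight 2/225
  … 23 more
Group by Z:
  weight(Z=1) = 1/120
  weight(Z=3) = 16/135
Total weight = 1/120 + 16/135 = 137/1080
P(Z=1 | obs) = 1/120 / 137/1080 = 9/137
P(Z=3 | obs) = 16/135 / 137/1080 = 128/137

P(Z = 3 | obs) = 128/137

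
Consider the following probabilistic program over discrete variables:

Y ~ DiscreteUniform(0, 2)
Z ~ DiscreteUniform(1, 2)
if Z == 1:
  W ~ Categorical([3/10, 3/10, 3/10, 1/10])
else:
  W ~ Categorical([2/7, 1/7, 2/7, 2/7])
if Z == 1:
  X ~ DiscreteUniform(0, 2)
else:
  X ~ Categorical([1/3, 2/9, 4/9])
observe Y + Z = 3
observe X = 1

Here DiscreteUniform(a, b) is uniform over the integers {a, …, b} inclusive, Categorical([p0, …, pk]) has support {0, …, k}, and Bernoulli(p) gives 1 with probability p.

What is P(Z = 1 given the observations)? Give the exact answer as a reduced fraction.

Enumerate traces; 8 have nonzero weight after conditioning:
  (Y=1, Z=2, W=0, X=1) weight 2/189
  (Y=1, Z=2, W=1, X=1) weight 1/189
  (Y=1, Z=2, W=2, X=1) weight 2/189
  (Y=1, Z=2, W=3, X=1) weight 2/189
  (Y=2, Z=1, W=0, X=1) weight 1/60
  (Y=2, Z=1, W=1, X=1) weight 1/60
  (Y=2, Z=1, W=2, X=1) weight 1/60
  (Y=2, Z=1, W=3, X=1) weight 1/180
Group by Z:
  weight(Z=1) = 1/18
  weight(Z=2) = 1/27
Total weight = 1/18 + 1/27 = 5/54
P(Z=1 | obs) = 1/18 / 5/54 = 3/5
P(Z=2 | obs) = 1/27 / 5/54 = 2/5

P(Z = 1 | obs) = 3/5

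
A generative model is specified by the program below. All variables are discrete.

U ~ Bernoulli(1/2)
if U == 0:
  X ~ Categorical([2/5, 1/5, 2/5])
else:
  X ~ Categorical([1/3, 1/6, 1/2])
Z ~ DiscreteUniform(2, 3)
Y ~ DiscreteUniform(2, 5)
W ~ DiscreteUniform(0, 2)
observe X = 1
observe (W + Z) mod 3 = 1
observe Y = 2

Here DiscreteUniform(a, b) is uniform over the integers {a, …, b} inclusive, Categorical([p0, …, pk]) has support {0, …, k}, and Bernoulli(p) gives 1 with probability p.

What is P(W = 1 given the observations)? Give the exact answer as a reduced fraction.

P(W = 1 | obs) = 1/2

Enumerate traces; 4 have nonzero weight after conditioning:
  (U=0, X=1, Z=2, Y=2, W=2) weight 1/240
  (U=0, X=1, Z=3, Y=2, W=1) weight 1/240
  (U=1, X=1, Z=2, Y=2, W=2) weight 1/288
  (U=1, X=1, Z=3, Y=2, W=1) weight 1/288
Group by W:
  weight(W=1) = 11/1440
  weight(W=2) = 11/1440
Total weight = 11/1440 + 11/1440 = 11/720
P(W=1 | obs) = 11/1440 / 11/720 = 1/2
P(W=2 | obs) = 11/1440 / 11/720 = 1/2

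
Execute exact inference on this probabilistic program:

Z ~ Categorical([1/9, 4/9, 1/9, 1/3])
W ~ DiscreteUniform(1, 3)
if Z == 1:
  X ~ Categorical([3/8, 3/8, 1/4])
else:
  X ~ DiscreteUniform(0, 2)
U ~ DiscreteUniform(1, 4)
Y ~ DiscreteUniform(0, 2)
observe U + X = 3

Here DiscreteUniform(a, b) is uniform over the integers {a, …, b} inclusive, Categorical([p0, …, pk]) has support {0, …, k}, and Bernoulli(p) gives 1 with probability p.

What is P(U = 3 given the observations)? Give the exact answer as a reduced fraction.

P(U = 3 | obs) = 19/54

Enumerate traces; 108 have nonzero weight after conditioning:
  (Z=0, W=1, X=0, U=3, Y=0) weight 1/972
  (Z=0, W=1, X=0, U=3, Y=1) weight 1/972
  (Z=0, W=1, X=0, U=3, Y=2) weight 1/972
  (Z=0, W=1, X=1, U=2, Y=0) weight 1/972
  (Z=0, W=1, X=1, U=2, Y=1) weight 1/972
  (Z=0, W=1, X=1, U=2, Y=2) weight 1/972
  (Z=0, W=1, X=2, U=1, Y=0) weight 1/972
  (Z=0, W=1, X=2, U=1, Y=1) weight 1/972
  … 100 more
Group by U:
  weight(U=1) = 2/27
  weight(U=2) = 19/216
  weight(U=3) = 19/216
Total weight = 2/27 + 19/216 + 19/216 = 1/4
P(U=1 | obs) = 2/27 / 1/4 = 8/27
P(U=2 | obs) = 19/216 / 1/4 = 19/54
P(U=3 | obs) = 19/216 / 1/4 = 19/54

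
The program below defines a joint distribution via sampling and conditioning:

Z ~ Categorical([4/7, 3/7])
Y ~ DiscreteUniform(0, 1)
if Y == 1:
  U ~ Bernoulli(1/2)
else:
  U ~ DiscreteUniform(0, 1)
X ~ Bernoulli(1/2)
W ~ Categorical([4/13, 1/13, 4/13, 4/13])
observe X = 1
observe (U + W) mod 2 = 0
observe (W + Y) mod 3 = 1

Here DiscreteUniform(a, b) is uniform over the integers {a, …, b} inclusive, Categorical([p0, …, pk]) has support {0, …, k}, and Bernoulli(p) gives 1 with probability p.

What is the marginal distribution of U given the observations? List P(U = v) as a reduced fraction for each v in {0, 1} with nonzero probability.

Enumerate traces; 6 have nonzero weight after conditioning:
  (Z=0, Y=0, U=1, X=1, W=1) weight 1/182
  (Z=0, Y=1, U=0, X=1, W=0) weight 2/91
  (Z=0, Y=1, U=1, X=1, W=3) weight 2/91
  (Z=1, Y=0, U=1, X=1, W=1) weight 3/728
  (Z=1, Y=1, U=0, X=1, W=0) weight 3/182
  (Z=1, Y=1, U=1, X=1, W=3) weight 3/182
Group by U:
  weight(U=0) = 1/26
  weight(U=1) = 5/104
Total weight = 1/26 + 5/104 = 9/104
P(U=0 | obs) = 1/26 / 9/104 = 4/9
P(U=1 | obs) = 5/104 / 9/104 = 5/9

P(U=0) = 4/9, P(U=1) = 5/9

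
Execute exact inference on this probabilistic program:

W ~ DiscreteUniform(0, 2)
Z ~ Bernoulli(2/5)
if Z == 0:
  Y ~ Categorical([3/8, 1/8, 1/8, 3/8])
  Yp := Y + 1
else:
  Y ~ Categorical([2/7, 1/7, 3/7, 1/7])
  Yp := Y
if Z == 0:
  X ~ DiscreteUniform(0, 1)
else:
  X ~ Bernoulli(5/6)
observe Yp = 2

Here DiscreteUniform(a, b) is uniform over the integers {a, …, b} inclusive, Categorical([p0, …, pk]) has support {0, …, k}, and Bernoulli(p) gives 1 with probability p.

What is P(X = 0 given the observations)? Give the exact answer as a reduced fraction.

Enumerate traces; 12 have nonzero weight after conditioning:
  (W=0, Z=0, Y=1, X=0) weight 1/80
  (W=0, Z=0, Y=1, X=1) weight 1/80
  (W=0, Z=1, Y=2, X=0) weight 1/105
  (W=0, Z=1, Y=2, X=1) weight 1/21
  (W=1, Z=0, Y=1, X=0) weight 1/80
  (W=1, Z=0, Y=1, X=1) weight 1/80
  (W=1, Z=1, Y=2, X=0) weight 1/105
  (W=1, Z=1, Y=2, X=1) weight 1/21
  … 4 more
Group by X:
  weight(X=0) = 37/560
  weight(X=1) = 101/560
Total weight = 37/560 + 101/560 = 69/280
P(X=0 | obs) = 37/560 / 69/280 = 37/138
P(X=1 | obs) = 101/560 / 69/280 = 101/138

P(X = 0 | obs) = 37/138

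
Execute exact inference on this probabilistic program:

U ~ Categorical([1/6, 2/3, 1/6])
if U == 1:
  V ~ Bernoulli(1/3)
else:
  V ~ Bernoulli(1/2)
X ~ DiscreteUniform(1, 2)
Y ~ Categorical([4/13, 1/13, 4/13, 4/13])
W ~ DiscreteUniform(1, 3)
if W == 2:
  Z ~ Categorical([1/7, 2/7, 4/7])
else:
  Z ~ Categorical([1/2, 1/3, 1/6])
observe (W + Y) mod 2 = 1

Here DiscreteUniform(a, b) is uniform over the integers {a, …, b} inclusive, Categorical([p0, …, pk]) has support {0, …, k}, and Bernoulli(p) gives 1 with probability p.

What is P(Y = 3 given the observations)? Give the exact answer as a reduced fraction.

P(Y = 3 | obs) = 4/21

Enumerate traces; 216 have nonzero weight after conditioning:
  (U=0, V=0, X=1, Y=0, W=1, Z=0) weight 1/468
  (U=0, V=0, X=1, Y=0, W=1, Z=1) weight 1/702
  (U=0, V=0, X=1, Y=0, W=1, Z=2) weight 1/1404
  (U=0, V=0, X=1, Y=0, W=3, Z=0) weight 1/468
  (U=0, V=0, X=1, Y=0, W=3, Z=1) weight 1/702
  (U=0, V=0, X=1, Y=0, W=3, Z=2) weight 1/1404
  (U=0, V=0, X=1, Y=1, W=2, Z=0) weight 1/6552
  (U=0, V=0, X=1, Y=1, W=2, Z=1) weight 1/3276
  (U=0, V=0, X=1, Y=2, W=1, Z=0) weight 1/468
  (U=0, V=0, X=1, Y=3, W=2, Z=0) weight 1/1638
  … 206 more
Group by Y:
  weight(Y=0) = 8/39
  weight(Y=1) = 1/39
  weight(Y=2) = 8/39
  weight(Y=3) = 4/39
Total weight = 8/39 + 1/39 + 8/39 + 4/39 = 7/13
P(Y=0 | obs) = 8/39 / 7/13 = 8/21
P(Y=1 | obs) = 1/39 / 7/13 = 1/21
P(Y=2 | obs) = 8/39 / 7/13 = 8/21
P(Y=3 | obs) = 4/39 / 7/13 = 4/21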